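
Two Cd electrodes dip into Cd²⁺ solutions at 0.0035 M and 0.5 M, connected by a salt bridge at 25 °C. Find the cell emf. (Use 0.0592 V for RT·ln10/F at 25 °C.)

Both half-cells are Cd²⁺/Cd, so E°_cell = 0. The concentrated side is the cathode; the cell reaction moves Cd²⁺ from high to low concentration with n = 2.
Q = [Cd²⁺]_dilute/[Cd²⁺]_conc = 0.0035/0.5 = 0.00700.
E = 0 − (0.0592/2) log Q = −(0.0592/2)(-2.155) = 0.0638 V.

0.064 V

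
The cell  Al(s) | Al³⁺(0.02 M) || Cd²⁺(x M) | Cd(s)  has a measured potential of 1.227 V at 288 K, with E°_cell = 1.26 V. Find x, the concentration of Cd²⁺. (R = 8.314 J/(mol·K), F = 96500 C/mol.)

0.0052 M

From the Nernst equation, ln Q = nF(E° − E)/RT = 6×96500×(1.26 − 1.227)/(8.314×288) = 7.980, so Q = 2920.
With Q = [Al³⁺]^2/[Cd²⁺]^3 and the known concentrations, [Cd²⁺]^3 in the denominator gives [Cd²⁺] = 0.0052 M.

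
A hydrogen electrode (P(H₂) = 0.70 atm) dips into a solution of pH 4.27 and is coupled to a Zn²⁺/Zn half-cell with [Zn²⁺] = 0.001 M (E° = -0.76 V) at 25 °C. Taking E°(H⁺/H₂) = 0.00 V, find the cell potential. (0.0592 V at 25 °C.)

The hydrogen couple is the cathode, so E°_cell = 0.76 V; n = 2.
[H⁺] = 10^(−4.27) = 5.4 × 10^-5 M, and Q = [Zn²⁺]·P(H₂) / [H⁺]^2 = 2.43 × 10^5.
E = E° − (0.0592/2) log Q = 0.76 − (0.0592/2)(5.385) = 0.601 V.

0.60 V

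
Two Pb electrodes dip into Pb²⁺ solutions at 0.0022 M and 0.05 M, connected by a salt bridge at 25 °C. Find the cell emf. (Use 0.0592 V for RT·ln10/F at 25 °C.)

Both half-cells are Pb²⁺/Pb, so E°_cell = 0. The concentrated side is the cathode; the cell reaction moves Pb²⁺ from high to low concentration with n = 2.
Q = [Pb²⁺]_dilute/[Pb²⁺]_conc = 0.0022/0.05 = 0.0440.
E = 0 − (0.0592/2) log Q = −(0.0592/2)(-1.357) = 0.0402 V.

0.040 V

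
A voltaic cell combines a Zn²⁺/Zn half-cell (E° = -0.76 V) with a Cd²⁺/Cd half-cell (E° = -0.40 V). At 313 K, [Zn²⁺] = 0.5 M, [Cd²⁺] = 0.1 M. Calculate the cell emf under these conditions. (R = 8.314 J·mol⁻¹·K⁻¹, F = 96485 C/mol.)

The Cd²⁺/Cd couple has the higher reduction potential and acts as the cathode, so E°_cell = -0.40 − (-0.76) = 0.36 V.
Balancing electrons gives n = 2; the reaction quotient is Q = [Zn²⁺]/[Cd²⁺] = 5.00.
E = E° − (RT/nF) ln Q = 0.36 − (8.314×313)/(2×96485) × (1.609) = 0.360 − 0.022 = 0.338 V.

0.338 V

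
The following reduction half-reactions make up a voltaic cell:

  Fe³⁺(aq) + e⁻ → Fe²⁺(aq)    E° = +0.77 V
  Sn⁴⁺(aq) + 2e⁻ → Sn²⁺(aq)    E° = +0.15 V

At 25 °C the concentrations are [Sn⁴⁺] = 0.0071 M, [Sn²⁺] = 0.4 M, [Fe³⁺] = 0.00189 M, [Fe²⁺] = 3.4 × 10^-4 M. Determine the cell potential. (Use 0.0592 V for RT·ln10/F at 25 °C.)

0.716 V

The Fe³⁺/Fe²⁺ couple has the higher reduction potential and acts as the cathode, so E°_cell = +0.77 − (+0.15) = 0.62 V.
Balancing electrons gives n = 2; the reaction quotient is Q = [Sn⁴⁺]·[Fe²⁺]^2/([Sn²⁺]·[Fe³⁺]^2) = 5.74 × 10^-4.
At 25 °C, E = E° − (0.0592/n) log Q = 0.62 − (0.0592/2)(-3.241) = 0.620 + 0.096 = 0.716 V.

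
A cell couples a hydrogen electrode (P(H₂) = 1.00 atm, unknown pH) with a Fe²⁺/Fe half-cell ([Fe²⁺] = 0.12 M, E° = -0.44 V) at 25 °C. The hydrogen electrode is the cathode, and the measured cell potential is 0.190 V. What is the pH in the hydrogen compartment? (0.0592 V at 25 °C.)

E°_cell = 0.44 V and n = 2.
log Q = n(E° − E)/0.0592 = 2×(0.44 − 0.190)/0.0592 = 8.446.
With Q = [Fe²⁺]·P(H₂) / [H⁺]^2, solving for [H⁺] gives log[H⁺] = -4.683, so pH = 4.68.

pH = 4.68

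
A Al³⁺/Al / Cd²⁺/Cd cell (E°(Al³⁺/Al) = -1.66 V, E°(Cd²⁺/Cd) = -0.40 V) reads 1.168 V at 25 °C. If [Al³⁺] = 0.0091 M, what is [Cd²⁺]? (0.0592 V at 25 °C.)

3.4 × 10^-5 M

From the Nernst equation, log Q = n(E° − E)/0.0592 = 6(1.26 − 1.168)/0.0592 = 9.324, so Q = 2.11 × 10^9.
With Q = [Al³⁺]^2/[Cd²⁺]^3 and the known concentrations, [Cd²⁺]^3 in the denominator gives [Cd²⁺] = 3.4 × 10^-5 M.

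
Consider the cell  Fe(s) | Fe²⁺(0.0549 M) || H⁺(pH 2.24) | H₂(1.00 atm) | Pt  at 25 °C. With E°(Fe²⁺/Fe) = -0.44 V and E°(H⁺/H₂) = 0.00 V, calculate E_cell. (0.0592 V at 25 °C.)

The hydrogen couple is the cathode, so E°_cell = 0.44 V; n = 2.
[H⁺] = 10^(−2.24) = 0.0058 M, and Q = [Fe²⁺]·P(H₂) / [H⁺]^2 = 1660.
E = E° − (0.0592/2) log Q = 0.44 − (0.0592/2)(3.220) = 0.345 V.

0.34 V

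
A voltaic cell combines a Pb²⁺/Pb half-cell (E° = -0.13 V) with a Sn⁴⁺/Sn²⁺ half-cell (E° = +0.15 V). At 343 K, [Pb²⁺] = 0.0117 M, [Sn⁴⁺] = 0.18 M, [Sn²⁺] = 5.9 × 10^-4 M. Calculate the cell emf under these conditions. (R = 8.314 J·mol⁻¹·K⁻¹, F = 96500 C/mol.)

0.430 V

The Sn⁴⁺/Sn²⁺ couple has the higher reduction potential and acts as the cathode, so E°_cell = +0.15 − (-0.13) = 0.28 V.
Balancing electrons gives n = 2; the reaction quotient is Q = [Pb²⁺]·[Sn²⁺]/[Sn⁴⁺] = 3.83 × 10^-5.
E = E° − (RT/nF) ln Q = 0.28 − (8.314×343)/(2×96500) × (-10.169) = 0.280 + 0.150 = 0.430 V.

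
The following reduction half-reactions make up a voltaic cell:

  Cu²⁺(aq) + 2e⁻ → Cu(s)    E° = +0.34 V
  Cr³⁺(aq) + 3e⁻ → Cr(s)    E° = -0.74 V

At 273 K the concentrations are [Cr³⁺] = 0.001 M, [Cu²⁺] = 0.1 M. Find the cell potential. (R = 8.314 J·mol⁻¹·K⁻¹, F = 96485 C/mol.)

The Cu²⁺/Cu couple has the higher reduction potential and acts as the cathode, so E°_cell = +0.34 − (-0.74) = 1.08 V.
Balancing electrons gives n = 6; the reaction quotient is Q = [Cr³⁺]^2/[Cu²⁺]^3 = 0.00100.
E = E° − (RT/nF) ln Q = 1.08 − (8.314×273)/(6×96485) × (-6.908) = 1.080 + 0.027 = 1.107 V.

1.11 V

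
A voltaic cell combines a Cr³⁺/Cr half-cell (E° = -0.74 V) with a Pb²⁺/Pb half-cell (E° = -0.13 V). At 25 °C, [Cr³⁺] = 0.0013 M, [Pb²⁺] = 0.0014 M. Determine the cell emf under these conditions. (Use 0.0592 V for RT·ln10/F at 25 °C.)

The Pb²⁺/Pb couple has the higher reduction potential and acts as the cathode, so E°_cell = -0.13 − (-0.74) = 0.61 V.
Balancing electrons gives n = 6; the reaction quotient is Q = [Cr³⁺]^2/[Pb²⁺]^3 = 616.
At 25 °C, E = E° − (0.0592/n) log Q = 0.61 − (0.0592/6)(2.790) = 0.610 − 0.028 = 0.582 V.

0.582 V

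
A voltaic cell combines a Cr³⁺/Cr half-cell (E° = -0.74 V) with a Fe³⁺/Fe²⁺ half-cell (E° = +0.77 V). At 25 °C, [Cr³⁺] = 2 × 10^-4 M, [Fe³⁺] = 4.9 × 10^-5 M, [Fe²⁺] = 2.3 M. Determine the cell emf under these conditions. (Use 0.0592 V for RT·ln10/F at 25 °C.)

1.31 V

The Fe³⁺/Fe²⁺ couple has the higher reduction potential and acts as the cathode, so E°_cell = +0.77 − (-0.74) = 1.51 V.
Balancing electrons gives n = 3; the reaction quotient is Q = [Cr³⁺]·[Fe²⁺]^3/[Fe³⁺]^3 = 2.07 × 10^10.
At 25 °C, E = E° − (0.0592/n) log Q = 1.51 − (0.0592/3)(10.316) = 1.510 − 0.204 = 1.306 V.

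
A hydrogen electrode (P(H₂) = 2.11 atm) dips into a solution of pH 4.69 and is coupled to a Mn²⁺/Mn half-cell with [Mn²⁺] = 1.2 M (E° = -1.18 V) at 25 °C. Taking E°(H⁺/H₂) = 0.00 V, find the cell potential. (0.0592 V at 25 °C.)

0.89 V

The hydrogen couple is the cathode, so E°_cell = 1.18 V; n = 2.
[H⁺] = 10^(−4.69) = 2 × 10^-5 M, and Q = [Mn²⁺]·P(H₂) / [H⁺]^2 = 6.07 × 10^9.
E = E° − (0.0592/2) log Q = 1.18 − (0.0592/2)(9.783) = 0.890 V.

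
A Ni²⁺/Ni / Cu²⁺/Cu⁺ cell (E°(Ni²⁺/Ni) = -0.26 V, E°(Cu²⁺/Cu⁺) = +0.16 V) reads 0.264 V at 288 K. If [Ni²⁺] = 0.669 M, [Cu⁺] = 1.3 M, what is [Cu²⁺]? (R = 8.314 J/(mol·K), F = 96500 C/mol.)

From the Nernst equation, ln Q = nF(E° − E)/RT = 2×96500×(0.42 − 0.264)/(8.314×288) = 12.574, so Q = 2.89 × 10^5.
With Q = [Ni²⁺]·[Cu⁺]^2/[Cu²⁺]^2 and the known concentrations, [Cu²⁺]^2 in the denominator gives [Cu²⁺] = 0.002 M.

0.002 M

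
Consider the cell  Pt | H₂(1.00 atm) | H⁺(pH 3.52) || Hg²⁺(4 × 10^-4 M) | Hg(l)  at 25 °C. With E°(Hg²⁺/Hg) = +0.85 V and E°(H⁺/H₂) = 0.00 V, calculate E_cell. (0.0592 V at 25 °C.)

The Hg²⁺/Hg couple is the cathode, so E°_cell = 0.85 V; n = 2.
[H⁺] = 10^(−3.52) = 3 × 10^-4 M, and Q = [H⁺]^2 / ([Hg²⁺]·P(H₂)) = 2.28 × 10^-4.
E = E° − (0.0592/2) log Q = 0.85 − (0.0592/2)(-3.642) = 0.958 V.

0.96 V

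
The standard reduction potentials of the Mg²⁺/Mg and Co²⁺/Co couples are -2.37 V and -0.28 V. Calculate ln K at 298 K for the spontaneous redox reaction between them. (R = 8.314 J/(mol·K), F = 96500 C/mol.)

E°_cell = -0.28 − (-2.37) = 2.09 V, with n = 2 electrons transferred.
At equilibrium E = 0, so the Nernst equation gives ln K = nFE°/RT = (2)(96500)(2.09)/((8.314)(298)) = 162.81.

ln K = 162.8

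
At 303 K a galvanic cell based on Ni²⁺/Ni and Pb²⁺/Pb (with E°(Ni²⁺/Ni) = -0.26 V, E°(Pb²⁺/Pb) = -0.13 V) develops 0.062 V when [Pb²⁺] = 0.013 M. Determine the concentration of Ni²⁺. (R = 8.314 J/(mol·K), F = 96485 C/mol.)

From the Nernst equation, ln Q = nF(E° − E)/RT = 2×96485×(0.13 − 0.062)/(8.314×303) = 5.209, so Q = 183.
With Q = [Ni²⁺]/[Pb²⁺] and the known concentrations, [Ni²⁺] in the numerator gives [Ni²⁺] = 2.4 M.

2.4 M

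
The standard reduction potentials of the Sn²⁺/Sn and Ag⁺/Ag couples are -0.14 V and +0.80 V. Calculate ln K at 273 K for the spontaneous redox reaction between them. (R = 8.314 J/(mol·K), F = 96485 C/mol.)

ln K = 79.9

E°_cell = +0.80 − (-0.14) = 0.94 V, with n = 2 electrons transferred.
At equilibrium E = 0, so the Nernst equation gives ln K = nFE°/RT = (2)(96485)(0.94)/((8.314)(273)) = 79.92.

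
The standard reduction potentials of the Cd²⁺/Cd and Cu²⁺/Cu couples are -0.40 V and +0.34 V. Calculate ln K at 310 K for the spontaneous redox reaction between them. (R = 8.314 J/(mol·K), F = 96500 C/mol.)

E°_cell = +0.34 − (-0.40) = 0.74 V, with n = 2 electrons transferred.
At equilibrium E = 0, so the Nernst equation gives ln K = nFE°/RT = (2)(96500)(0.74)/((8.314)(310)) = 55.41.

ln K = 55.4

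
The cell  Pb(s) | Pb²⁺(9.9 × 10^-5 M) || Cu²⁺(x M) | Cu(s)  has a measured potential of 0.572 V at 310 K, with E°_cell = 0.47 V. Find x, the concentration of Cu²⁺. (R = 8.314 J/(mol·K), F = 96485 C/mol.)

From the Nernst equation, ln Q = nF(E° − E)/RT = 2×96485×(0.47 − 0.572)/(8.314×310) = -7.637, so Q = 4.82 × 10^-4.
With Q = [Pb²⁺]/[Cu²⁺] and the known concentrations, [Cu²⁺] in the denominator gives [Cu²⁺] = 0.21 M.

0.21 M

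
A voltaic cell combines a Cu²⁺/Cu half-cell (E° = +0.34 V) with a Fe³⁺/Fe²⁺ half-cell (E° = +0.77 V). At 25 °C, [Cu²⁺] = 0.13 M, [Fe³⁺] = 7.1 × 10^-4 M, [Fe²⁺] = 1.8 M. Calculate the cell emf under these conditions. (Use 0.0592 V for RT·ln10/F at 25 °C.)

The Fe³⁺/Fe²⁺ couple has the higher reduction potential and acts as the cathode, so E°_cell = +0.77 − (+0.34) = 0.43 V.
Balancing electrons gives n = 2; the reaction quotient is Q = [Cu²⁺]·[Fe²⁺]^2/[Fe³⁺]^2 = 8.36 × 10^5.
At 25 °C, E = E° − (0.0592/n) log Q = 0.43 − (0.0592/2)(5.922) = 0.430 − 0.175 = 0.255 V.

0.255 V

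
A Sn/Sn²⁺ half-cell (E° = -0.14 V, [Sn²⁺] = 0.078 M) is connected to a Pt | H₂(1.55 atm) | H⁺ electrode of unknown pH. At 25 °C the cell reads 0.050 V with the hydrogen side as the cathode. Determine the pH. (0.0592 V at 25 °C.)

pH = 1.98

E°_cell = 0.14 V and n = 2.
log Q = n(E° − E)/0.0592 = 2×(0.14 − 0.050)/0.0592 = 3.041.
With Q = [Sn²⁺]·P(H₂) / [H⁺]^2, solving for [H⁺] gives log[H⁺] = -1.979, so pH = 1.98.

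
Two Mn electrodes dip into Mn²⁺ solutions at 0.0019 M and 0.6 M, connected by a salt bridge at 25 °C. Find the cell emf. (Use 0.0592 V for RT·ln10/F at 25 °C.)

Both half-cells are Mn²⁺/Mn, so E°_cell = 0. The concentrated side is the cathode; the cell reaction moves Mn²⁺ from high to low concentration with n = 2.
Q = [Mn²⁺]_dilute/[Mn²⁺]_conc = 0.0019/0.6 = 0.00317.
E = 0 − (0.0592/2) log Q = −(0.0592/2)(-2.499) = 0.0740 V.

0.074 V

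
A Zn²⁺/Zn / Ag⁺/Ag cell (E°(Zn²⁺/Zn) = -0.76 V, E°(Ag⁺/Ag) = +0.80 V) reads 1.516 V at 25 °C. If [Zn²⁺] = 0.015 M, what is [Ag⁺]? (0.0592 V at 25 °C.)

0.022 M

From the Nernst equation, log Q = n(E° − E)/0.0592 = 2(1.56 − 1.516)/0.0592 = 1.486, so Q = 30.7.
With Q = [Zn²⁺]/[Ag⁺]^2 and the known concentrations, [Ag⁺]^2 in the denominator gives [Ag⁺] = 0.022 M.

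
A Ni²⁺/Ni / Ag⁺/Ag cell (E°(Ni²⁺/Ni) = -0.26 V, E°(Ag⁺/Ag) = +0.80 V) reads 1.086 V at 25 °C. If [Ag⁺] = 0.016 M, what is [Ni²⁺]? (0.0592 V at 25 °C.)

3.4 × 10^-5 M

From the Nernst equation, log Q = n(E° − E)/0.0592 = 2(1.06 − 1.086)/0.0592 = -0.878, so Q = 0.132.
With Q = [Ni²⁺]/[Ag⁺]^2 and the known concentrations, [Ni²⁺] in the numerator gives [Ni²⁺] = 3.4 × 10^-5 M.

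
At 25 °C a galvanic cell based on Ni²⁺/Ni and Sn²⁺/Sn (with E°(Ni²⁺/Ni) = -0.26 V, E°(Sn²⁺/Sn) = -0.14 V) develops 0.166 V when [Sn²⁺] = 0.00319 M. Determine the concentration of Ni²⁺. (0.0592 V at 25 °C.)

From the Nernst equation, log Q = n(E° − E)/0.0592 = 2(0.12 − 0.166)/0.0592 = -1.554, so Q = 0.0279.
With Q = [Ni²⁺]/[Sn²⁺] and the known concentrations, [Ni²⁺] in the numerator gives [Ni²⁺] = 8.9 × 10^-5 M.

8.9 × 10^-5 M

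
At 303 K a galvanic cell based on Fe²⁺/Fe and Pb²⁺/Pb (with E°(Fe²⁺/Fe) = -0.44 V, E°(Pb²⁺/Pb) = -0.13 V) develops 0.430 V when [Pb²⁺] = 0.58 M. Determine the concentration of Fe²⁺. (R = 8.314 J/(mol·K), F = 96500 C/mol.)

From the Nernst equation, ln Q = nF(E° − E)/RT = 2×96500×(0.31 − 0.430)/(8.314×303) = -9.194, so Q = 1.02 × 10^-4.
With Q = [Fe²⁺]/[Pb²⁺] and the known concentrations, [Fe²⁺] in the numerator gives [Fe²⁺] = 5.9 × 10^-5 M.

5.9 × 10^-5 M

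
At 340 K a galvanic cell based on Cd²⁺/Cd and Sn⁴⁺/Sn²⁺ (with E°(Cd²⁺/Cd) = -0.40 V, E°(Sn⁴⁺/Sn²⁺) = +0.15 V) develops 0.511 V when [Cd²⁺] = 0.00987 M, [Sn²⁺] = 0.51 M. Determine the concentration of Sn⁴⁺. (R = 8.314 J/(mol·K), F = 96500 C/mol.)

From the Nernst equation, ln Q = nF(E° − E)/RT = 2×96500×(0.55 − 0.511)/(8.314×340) = 2.663, so Q = 14.3.
With Q = [Cd²⁺]·[Sn²⁺]/[Sn⁴⁺] and the known concentrations, [Sn⁴⁺] in the denominator gives [Sn⁴⁺] = 3.5 × 10^-4 M.

3.5 × 10^-4 M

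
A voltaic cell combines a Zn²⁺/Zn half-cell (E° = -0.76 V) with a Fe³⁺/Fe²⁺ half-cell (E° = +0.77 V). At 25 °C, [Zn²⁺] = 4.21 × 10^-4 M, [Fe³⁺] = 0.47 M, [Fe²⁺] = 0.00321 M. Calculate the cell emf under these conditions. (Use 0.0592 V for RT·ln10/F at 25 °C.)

1.76 V

The Fe³⁺/Fe²⁺ couple has the higher reduction potential and acts as the cathode, so E°_cell = +0.77 − (-0.76) = 1.53 V.
Balancing electrons gives n = 2; the reaction quotient is Q = [Zn²⁺]·[Fe²⁺]^2/[Fe³⁺]^2 = 1.96 × 10^-8.
At 25 °C, E = E° − (0.0592/n) log Q = 1.53 − (0.0592/2)(-7.707) = 1.530 + 0.228 = 1.758 V.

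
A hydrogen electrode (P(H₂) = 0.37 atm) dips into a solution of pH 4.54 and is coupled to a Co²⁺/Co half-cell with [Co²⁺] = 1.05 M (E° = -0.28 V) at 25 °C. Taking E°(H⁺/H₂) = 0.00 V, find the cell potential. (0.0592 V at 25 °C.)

0.023 V

The hydrogen couple is the cathode, so E°_cell = 0.28 V; n = 2.
[H⁺] = 10^(−4.54) = 2.9 × 10^-5 M, and Q = [Co²⁺]·P(H₂) / [H⁺]^2 = 4.67 × 10^8.
E = E° − (0.0592/2) log Q = 0.28 − (0.0592/2)(8.669) = 0.023 V.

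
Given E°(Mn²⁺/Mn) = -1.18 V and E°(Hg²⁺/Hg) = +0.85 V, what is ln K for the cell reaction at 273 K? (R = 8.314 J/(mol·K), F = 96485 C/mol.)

E°_cell = +0.85 − (-1.18) = 2.03 V, with n = 2 electrons transferred.
At equilibrium E = 0, so the Nernst equation gives ln K = nFE°/RT = (2)(96485)(2.03)/((8.314)(273)) = 172.59.

ln K = 172.6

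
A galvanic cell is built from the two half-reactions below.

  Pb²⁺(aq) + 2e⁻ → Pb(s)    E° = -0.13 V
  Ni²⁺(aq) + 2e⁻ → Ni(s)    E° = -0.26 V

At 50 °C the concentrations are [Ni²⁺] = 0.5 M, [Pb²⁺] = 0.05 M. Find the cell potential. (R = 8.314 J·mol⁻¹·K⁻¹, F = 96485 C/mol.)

0.098 V

The Pb²⁺/Pb couple has the higher reduction potential and acts as the cathode, so E°_cell = -0.13 − (-0.26) = 0.13 V.
Balancing electrons gives n = 2; the reaction quotient is Q = [Ni²⁺]/[Pb²⁺] = 10.0.
E = E° − (RT/nF) ln Q = 0.13 − (8.314×323)/(2×96485) × (2.303) = 0.130 − 0.032 = 0.098 V.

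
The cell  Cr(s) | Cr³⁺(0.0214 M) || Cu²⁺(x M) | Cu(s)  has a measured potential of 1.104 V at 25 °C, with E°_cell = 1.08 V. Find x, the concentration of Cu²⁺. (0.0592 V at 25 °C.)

From the Nernst equation, log Q = n(E° − E)/0.0592 = 6(1.08 − 1.104)/0.0592 = -2.432, so Q = 0.00369.
With Q = [Cr³⁺]^2/[Cu²⁺]^3 and the known concentrations, [Cu²⁺]^3 in the denominator gives [Cu²⁺] = 0.5 M.

0.5 M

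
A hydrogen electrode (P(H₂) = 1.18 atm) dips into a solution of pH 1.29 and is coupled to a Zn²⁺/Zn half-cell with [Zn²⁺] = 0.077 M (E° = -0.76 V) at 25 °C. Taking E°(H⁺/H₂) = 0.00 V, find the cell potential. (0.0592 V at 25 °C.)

The hydrogen couple is the cathode, so E°_cell = 0.76 V; n = 2.
[H⁺] = 10^(−1.29) = 0.051 M, and Q = [Zn²⁺]·P(H₂) / [H⁺]^2 = 34.5.
E = E° − (0.0592/2) log Q = 0.76 − (0.0592/2)(1.538) = 0.714 V.

0.71 V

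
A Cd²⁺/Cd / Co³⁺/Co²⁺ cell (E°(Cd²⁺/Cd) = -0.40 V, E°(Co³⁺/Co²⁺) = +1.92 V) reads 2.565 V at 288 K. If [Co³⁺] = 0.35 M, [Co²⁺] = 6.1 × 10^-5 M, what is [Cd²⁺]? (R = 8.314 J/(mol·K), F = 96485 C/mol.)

0.088 M

From the Nernst equation, ln Q = nF(E° − E)/RT = 2×96485×(2.32 − 2.565)/(8.314×288) = -19.745, so Q = 2.66 × 10^-9.
With Q = [Cd²⁺]·[Co²⁺]^2/[Co³⁺]^2 and the known concentrations, [Cd²⁺] in the numerator gives [Cd²⁺] = 0.088 M.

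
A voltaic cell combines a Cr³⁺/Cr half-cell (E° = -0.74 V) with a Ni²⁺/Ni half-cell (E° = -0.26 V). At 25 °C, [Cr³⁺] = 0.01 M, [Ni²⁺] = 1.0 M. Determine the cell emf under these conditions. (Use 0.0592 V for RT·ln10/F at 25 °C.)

The Ni²⁺/Ni couple has the higher reduction potential and acts as the cathode, so E°_cell = -0.26 − (-0.74) = 0.48 V.
Balancing electrons gives n = 6; the reaction quotient is Q = [Cr³⁺]^2/[Ni²⁺]^3 = 1 × 10^-4.
At 25 °C, E = E° − (0.0592/n) log Q = 0.48 − (0.0592/6)(-4.000) = 0.480 + 0.039 = 0.519 V.

0.519 V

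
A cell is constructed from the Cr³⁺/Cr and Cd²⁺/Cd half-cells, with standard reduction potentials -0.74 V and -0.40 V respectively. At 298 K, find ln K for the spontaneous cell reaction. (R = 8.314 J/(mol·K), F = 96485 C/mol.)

E°_cell = -0.40 − (-0.74) = 0.34 V, with n = 6 electrons transferred.
At equilibrium E = 0, so the Nernst equation gives ln K = nFE°/RT = (6)(96485)(0.34)/((8.314)(298)) = 79.44.

ln K = 79.4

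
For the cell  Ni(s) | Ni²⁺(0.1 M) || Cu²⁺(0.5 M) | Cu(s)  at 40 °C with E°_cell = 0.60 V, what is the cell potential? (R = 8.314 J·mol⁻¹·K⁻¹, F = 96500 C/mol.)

0.622 V

Balancing electrons gives n = 2; the reaction quotient is Q = [Ni²⁺]/[Cu²⁺] = 0.200.
E = E° − (RT/nF) ln Q = 0.60 − (8.314×313)/(2×96500) × (-1.609) = 0.600 + 0.022 = 0.622 V.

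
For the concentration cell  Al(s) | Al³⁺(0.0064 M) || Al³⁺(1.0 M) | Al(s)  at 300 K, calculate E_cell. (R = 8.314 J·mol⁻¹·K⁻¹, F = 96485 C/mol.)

Both half-cells are Al³⁺/Al, so E°_cell = 0. The concentrated side is the cathode; the cell reaction moves Al³⁺ from high to low concentration with n = 3.
Q = [Al³⁺]_dilute/[Al³⁺]_conc = 0.0064/1.0 = 0.00640.
E = 0 − (RT/nF) ln Q = −((8.314×300)/(3×96485))(-5.051) = 0.0435 V.

0.044 V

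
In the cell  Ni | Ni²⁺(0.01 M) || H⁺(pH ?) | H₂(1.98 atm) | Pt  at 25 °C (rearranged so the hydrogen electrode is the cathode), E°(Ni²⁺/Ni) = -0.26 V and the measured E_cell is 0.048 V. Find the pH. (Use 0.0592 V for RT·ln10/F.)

pH = 4.43

E°_cell = 0.26 V and n = 2.
log Q = n(E° − E)/0.0592 = 2×(0.26 − 0.048)/0.0592 = 7.162.
With Q = [Ni²⁺]·P(H₂) / [H⁺]^2, solving for [H⁺] gives log[H⁺] = -4.433, so pH = 4.43.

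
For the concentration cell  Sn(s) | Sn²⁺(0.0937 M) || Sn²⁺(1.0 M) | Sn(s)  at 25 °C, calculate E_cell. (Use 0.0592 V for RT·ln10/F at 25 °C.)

Both half-cells are Sn²⁺/Sn, so E°_cell = 0. The concentrated side is the cathode; the cell reaction moves Sn²⁺ from high to low concentration with n = 2.
Q = [Sn²⁺]_dilute/[Sn²⁺]_conc = 0.0937/1.0 = 0.0937.
E = 0 − (0.0592/2) log Q = −(0.0592/2)(-1.028) = 0.0304 V.

0.030 V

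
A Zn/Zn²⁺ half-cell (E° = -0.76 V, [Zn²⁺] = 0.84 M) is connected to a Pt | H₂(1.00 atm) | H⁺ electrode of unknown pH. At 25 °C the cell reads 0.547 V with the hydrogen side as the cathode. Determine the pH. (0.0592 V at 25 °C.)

pH = 3.64

E°_cell = 0.76 V and n = 2.
log Q = n(E° − E)/0.0592 = 2×(0.76 − 0.547)/0.0592 = 7.196.
With Q = [Zn²⁺]·P(H₂) / [H⁺]^2, solving for [H⁺] gives log[H⁺] = -3.636, so pH = 3.64.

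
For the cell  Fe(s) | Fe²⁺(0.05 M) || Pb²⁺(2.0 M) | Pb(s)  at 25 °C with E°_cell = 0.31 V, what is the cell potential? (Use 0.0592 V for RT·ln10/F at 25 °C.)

Balancing electrons gives n = 2; the reaction quotient is Q = [Fe²⁺]/[Pb²⁺] = 0.0250.
At 25 °C, E = E° − (0.0592/n) log Q = 0.31 − (0.0592/2)(-1.602) = 0.310 + 0.047 = 0.357 V.

0.357 V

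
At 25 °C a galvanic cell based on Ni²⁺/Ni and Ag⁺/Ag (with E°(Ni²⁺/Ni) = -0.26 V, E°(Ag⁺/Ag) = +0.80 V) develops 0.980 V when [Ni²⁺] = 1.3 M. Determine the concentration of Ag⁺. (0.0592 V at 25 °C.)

0.051 M

From the Nernst equation, log Q = n(E° − E)/0.0592 = 2(1.06 − 0.980)/0.0592 = 2.703, so Q = 504.
With Q = [Ni²⁺]/[Ag⁺]^2 and the known concentrations, [Ag⁺]^2 in the denominator gives [Ag⁺] = 0.051 M.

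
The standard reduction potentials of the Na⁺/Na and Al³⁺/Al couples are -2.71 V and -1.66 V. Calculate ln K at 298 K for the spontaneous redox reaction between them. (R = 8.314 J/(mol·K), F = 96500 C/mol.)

E°_cell = -1.66 − (-2.71) = 1.05 V, with n = 3 electrons transferred.
At equilibrium E = 0, so the Nernst equation gives ln K = nFE°/RT = (3)(96500)(1.05)/((8.314)(298)) = 122.69.

ln K = 122.7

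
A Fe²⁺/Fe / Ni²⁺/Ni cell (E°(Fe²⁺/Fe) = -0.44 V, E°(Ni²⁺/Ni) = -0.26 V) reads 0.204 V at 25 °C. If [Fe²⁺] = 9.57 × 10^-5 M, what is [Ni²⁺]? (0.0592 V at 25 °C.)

From the Nernst equation, log Q = n(E° − E)/0.0592 = 2(0.18 − 0.204)/0.0592 = -0.811, so Q = 0.155.
With Q = [Fe²⁺]/[Ni²⁺] and the known concentrations, [Ni²⁺] in the denominator gives [Ni²⁺] = 6.2 × 10^-4 M.

6.2 × 10^-4 M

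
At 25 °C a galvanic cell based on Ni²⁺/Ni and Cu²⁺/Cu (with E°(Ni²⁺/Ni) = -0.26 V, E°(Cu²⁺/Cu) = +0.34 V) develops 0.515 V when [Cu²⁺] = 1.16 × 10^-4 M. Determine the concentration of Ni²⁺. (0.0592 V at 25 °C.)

From the Nernst equation, log Q = n(E° − E)/0.0592 = 2(0.60 − 0.515)/0.0592 = 2.872, so Q = 744.
With Q = [Ni²⁺]/[Cu²⁺] and the known concentrations, [Ni²⁺] in the numerator gives [Ni²⁺] = 0.086 M.

0.086 M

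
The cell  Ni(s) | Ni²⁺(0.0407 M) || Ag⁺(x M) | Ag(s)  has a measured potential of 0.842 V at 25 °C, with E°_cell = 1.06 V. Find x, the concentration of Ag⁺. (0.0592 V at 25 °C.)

4.2 × 10^-5 M

From the Nernst equation, log Q = n(E° − E)/0.0592 = 2(1.06 − 0.842)/0.0592 = 7.365, so Q = 2.32 × 10^7.
With Q = [Ni²⁺]/[Ag⁺]^2 and the known concentrations, [Ag⁺]^2 in the denominator gives [Ag⁺] = 4.2 × 10^-5 M.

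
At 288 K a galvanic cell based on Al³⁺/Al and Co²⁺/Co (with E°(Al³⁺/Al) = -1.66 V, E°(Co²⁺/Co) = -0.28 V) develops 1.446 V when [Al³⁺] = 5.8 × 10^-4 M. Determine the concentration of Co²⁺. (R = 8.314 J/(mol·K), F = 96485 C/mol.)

1.4 M

From the Nernst equation, ln Q = nF(E° − E)/RT = 6×96485×(1.38 − 1.446)/(8.314×288) = -15.957, so Q = 1.17 × 10^-7.
With Q = [Al³⁺]^2/[Co²⁺]^3 and the known concentrations, [Co²⁺]^3 in the denominator gives [Co²⁺] = 1.4 M.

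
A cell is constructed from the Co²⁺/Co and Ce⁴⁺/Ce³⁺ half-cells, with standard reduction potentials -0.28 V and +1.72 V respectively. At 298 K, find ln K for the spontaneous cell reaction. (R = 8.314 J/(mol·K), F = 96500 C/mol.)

E°_cell = +1.72 − (-0.28) = 2.00 V, with n = 2 electrons transferred.
At equilibrium E = 0, so the Nernst equation gives ln K = nFE°/RT = (2)(96500)(2.00)/((8.314)(298)) = 155.80.

ln K = 155.8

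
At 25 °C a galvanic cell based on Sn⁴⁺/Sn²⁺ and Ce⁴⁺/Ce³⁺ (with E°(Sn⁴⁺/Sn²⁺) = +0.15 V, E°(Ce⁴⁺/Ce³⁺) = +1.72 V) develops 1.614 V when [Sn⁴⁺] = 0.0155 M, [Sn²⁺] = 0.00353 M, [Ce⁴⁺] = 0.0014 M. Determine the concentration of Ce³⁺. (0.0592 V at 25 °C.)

From the Nernst equation, log Q = n(E° − E)/0.0592 = 2(1.57 − 1.614)/0.0592 = -1.486, so Q = 0.0326.
With Q = [Sn⁴⁺]·[Ce³⁺]^2/([Sn²⁺]·[Ce⁴⁺]^2) and the known concentrations, [Ce³⁺]^2 in the numerator gives [Ce³⁺] = 1.2 × 10^-4 M.

1.2 × 10^-4 M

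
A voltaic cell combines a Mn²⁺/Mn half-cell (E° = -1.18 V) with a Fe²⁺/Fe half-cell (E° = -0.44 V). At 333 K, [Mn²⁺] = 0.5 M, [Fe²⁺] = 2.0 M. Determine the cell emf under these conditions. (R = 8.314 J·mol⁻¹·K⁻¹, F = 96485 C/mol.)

The Fe²⁺/Fe couple has the higher reduction potential and acts as the cathode, so E°_cell = -0.44 − (-1.18) = 0.74 V.
Balancing electrons gives n = 2; the reaction quotient is Q = [Mn²⁺]/[Fe²⁺] = 0.250.
E = E° − (RT/nF) ln Q = 0.74 − (8.314×333)/(2×96485) × (-1.386) = 0.740 + 0.020 = 0.760 V.

0.760 V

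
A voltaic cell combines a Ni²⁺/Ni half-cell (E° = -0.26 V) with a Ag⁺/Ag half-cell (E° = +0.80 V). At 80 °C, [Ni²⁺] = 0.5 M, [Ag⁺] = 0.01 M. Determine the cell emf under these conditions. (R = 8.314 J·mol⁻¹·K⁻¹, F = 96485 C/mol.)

0.930 V

The Ag⁺/Ag couple has the higher reduction potential and acts as the cathode, so E°_cell = +0.80 − (-0.26) = 1.06 V.
Balancing electrons gives n = 2; the reaction quotient is Q = [Ni²⁺]/[Ag⁺]^2 = 5000.
E = E° − (RT/nF) ln Q = 1.06 − (8.314×353)/(2×96485) × (8.517) = 1.060 − 0.130 = 0.930 V.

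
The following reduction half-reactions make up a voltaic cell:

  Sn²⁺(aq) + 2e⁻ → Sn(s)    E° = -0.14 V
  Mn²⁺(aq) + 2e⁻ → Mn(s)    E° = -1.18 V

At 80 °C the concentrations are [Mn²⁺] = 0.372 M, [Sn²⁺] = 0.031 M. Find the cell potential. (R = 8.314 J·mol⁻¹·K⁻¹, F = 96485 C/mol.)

1.00 V

The Sn²⁺/Sn couple has the higher reduction potential and acts as the cathode, so E°_cell = -0.14 − (-1.18) = 1.04 V.
Balancing electrons gives n = 2; the reaction quotient is Q = [Mn²⁺]/[Sn²⁺] = 12.0.
E = E° − (RT/nF) ln Q = 1.04 − (8.314×353)/(2×96485) × (2.485) = 1.040 − 0.038 = 1.002 V.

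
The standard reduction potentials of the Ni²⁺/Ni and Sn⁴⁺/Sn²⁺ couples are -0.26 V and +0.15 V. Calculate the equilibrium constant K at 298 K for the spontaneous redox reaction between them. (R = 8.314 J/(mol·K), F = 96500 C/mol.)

E°_cell = +0.15 − (-0.26) = 0.41 V, with n = 2 electrons transferred.
At equilibrium E = 0, so the Nernst equation gives ln K = nFE°/RT = (2)(96500)(0.41)/((8.314)(298)) = 31.94.
K = e^31.94 = 7.4 × 10^13.

7.4 × 10^13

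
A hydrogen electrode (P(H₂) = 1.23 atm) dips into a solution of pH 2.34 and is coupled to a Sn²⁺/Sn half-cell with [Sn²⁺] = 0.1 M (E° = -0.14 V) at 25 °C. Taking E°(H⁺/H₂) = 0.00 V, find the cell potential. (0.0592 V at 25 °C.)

0.028 V

The hydrogen couple is the cathode, so E°_cell = 0.14 V; n = 2.
[H⁺] = 10^(−2.34) = 0.0046 M, and Q = [Sn²⁺]·P(H₂) / [H⁺]^2 = 5890.
E = E° − (0.0592/2) log Q = 0.14 − (0.0592/2)(3.770) = 0.028 V.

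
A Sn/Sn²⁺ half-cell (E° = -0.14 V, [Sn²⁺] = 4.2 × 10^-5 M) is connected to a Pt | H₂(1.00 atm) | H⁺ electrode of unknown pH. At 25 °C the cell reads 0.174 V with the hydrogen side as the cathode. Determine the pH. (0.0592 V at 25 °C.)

E°_cell = 0.14 V and n = 2.
log Q = n(E° − E)/0.0592 = 2×(0.14 − 0.174)/0.0592 = -1.149.
With Q = [Sn²⁺]·P(H₂) / [H⁺]^2, solving for [H⁺] gives log[H⁺] = -1.614, so pH = 1.61.

pH = 1.61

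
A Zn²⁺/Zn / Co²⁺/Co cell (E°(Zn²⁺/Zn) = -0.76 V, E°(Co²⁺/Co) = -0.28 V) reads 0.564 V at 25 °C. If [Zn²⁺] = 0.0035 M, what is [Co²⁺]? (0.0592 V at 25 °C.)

2.4 M

From the Nernst equation, log Q = n(E° − E)/0.0592 = 2(0.48 − 0.564)/0.0592 = -2.838, so Q = 0.00145.
With Q = [Zn²⁺]/[Co²⁺] and the known concentrations, [Co²⁺] in the denominator gives [Co²⁺] = 2.4 M.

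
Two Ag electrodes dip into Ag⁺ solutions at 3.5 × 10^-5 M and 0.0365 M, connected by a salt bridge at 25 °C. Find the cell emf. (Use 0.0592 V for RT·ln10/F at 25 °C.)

0.18 V

Both half-cells are Ag⁺/Ag, so E°_cell = 0. The concentrated side is the cathode; the cell reaction moves Ag⁺ from high to low concentration with n = 1.
Q = [Ag⁺]_dilute/[Ag⁺]_conc = 3.5 × 10^-5/0.0365 = 9.59 × 10^-4.
E = 0 − (0.0592/1) log Q = −(0.0592/1)(-3.018) = 0.1787 V.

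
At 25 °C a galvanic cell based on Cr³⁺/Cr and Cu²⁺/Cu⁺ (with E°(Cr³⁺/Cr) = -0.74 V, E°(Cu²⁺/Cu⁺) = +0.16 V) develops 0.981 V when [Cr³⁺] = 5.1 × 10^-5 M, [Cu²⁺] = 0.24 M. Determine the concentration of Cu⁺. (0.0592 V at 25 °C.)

From the Nernst equation, log Q = n(E° − E)/0.0592 = 3(0.90 − 0.981)/0.0592 = -4.105, so Q = 7.86 × 10^-5.
With Q = [Cr³⁺]·[Cu⁺]^3/[Cu²⁺]^3 and the known concentrations, [Cu⁺]^3 in the numerator gives [Cu⁺] = 0.28 M.

0.28 M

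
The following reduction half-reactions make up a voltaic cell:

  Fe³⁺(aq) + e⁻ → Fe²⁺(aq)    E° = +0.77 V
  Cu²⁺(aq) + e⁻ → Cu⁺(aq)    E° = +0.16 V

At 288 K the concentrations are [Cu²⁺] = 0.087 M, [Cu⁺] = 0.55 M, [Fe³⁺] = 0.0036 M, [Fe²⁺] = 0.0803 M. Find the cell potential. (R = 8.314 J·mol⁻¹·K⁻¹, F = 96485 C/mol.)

0.579 V

The Fe³⁺/Fe²⁺ couple has the higher reduction potential and acts as the cathode, so E°_cell = +0.77 − (+0.16) = 0.61 V.
Balancing electrons gives n = 1; the reaction quotient is Q = [Cu²⁺]·[Fe²⁺]/([Cu⁺]·[Fe³⁺]) = 3.53.
E = E° − (RT/nF) ln Q = 0.61 − (8.314×288)/(1×96485) × (1.261) = 0.610 − 0.031 = 0.579 V.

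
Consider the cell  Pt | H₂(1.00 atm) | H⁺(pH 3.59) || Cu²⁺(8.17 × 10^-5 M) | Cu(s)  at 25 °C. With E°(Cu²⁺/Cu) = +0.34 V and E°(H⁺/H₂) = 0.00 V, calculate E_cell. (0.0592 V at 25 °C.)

The Cu²⁺/Cu couple is the cathode, so E°_cell = 0.34 V; n = 2.
[H⁺] = 10^(−3.59) = 2.6 × 10^-4 M, and Q = [H⁺]^2 / ([Cu²⁺]·P(H₂)) = 8.09 × 10^-4.
E = E° − (0.0592/2) log Q = 0.34 − (0.0592/2)(-3.092) = 0.432 V.

0.43 V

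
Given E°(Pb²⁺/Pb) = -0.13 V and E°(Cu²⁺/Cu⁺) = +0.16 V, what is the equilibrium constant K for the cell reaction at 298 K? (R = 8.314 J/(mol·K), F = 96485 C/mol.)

6.4 × 10^9

E°_cell = +0.16 − (-0.13) = 0.29 V, with n = 2 electrons transferred.
At equilibrium E = 0, so the Nernst equation gives ln K = nFE°/RT = (2)(96485)(0.29)/((8.314)(298)) = 22.59.
K = e^22.59 = 6.4 × 10^9.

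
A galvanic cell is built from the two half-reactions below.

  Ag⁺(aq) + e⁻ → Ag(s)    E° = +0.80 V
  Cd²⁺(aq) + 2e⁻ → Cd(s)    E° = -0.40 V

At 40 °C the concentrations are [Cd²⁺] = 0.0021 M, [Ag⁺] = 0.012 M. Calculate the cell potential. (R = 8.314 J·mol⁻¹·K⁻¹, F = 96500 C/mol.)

The Ag⁺/Ag couple has the higher reduction potential and acts as the cathode, so E°_cell = +0.80 − (-0.40) = 1.20 V.
Balancing electrons gives n = 2; the reaction quotient is Q = [Cd²⁺]/[Ag⁺]^2 = 14.6.
E = E° − (RT/nF) ln Q = 1.20 − (8.314×313)/(2×96500) × (2.680) = 1.200 − 0.036 = 1.164 V.

1.16 V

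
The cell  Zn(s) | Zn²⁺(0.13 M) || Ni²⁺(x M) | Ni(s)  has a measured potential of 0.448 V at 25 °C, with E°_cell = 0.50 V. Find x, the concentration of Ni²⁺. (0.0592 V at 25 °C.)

0.0023 M

From the Nernst equation, log Q = n(E° − E)/0.0592 = 2(0.50 − 0.448)/0.0592 = 1.757, so Q = 57.1.
With Q = [Zn²⁺]/[Ni²⁺] and the known concentrations, [Ni²⁺] in the denominator gives [Ni²⁺] = 0.0023 M.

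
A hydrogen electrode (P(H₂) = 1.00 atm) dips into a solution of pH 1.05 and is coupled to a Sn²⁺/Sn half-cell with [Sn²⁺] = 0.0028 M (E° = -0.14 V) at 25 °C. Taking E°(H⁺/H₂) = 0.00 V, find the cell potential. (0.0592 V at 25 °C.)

The hydrogen couple is the cathode, so E°_cell = 0.14 V; n = 2.
[H⁺] = 10^(−1.05) = 0.089 M, and Q = [Sn²⁺]·P(H₂) / [H⁺]^2 = 0.352.
E = E° − (0.0592/2) log Q = 0.14 − (0.0592/2)(-0.453) = 0.153 V.

0.15 V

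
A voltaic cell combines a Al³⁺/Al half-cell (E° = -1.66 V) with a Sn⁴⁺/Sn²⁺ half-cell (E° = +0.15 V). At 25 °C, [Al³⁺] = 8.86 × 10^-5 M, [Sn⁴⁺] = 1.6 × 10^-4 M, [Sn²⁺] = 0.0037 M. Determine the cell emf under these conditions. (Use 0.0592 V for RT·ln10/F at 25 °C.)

1.85 V

The Sn⁴⁺/Sn²⁺ couple has the higher reduction potential and acts as the cathode, so E°_cell = +0.15 − (-1.66) = 1.81 V.
Balancing electrons gives n = 6; the reaction quotient is Q = [Al³⁺]^2·[Sn²⁺]^3/[Sn⁴⁺]^3 = 9.71 × 10^-5.
At 25 °C, E = E° − (0.0592/n) log Q = 1.81 − (0.0592/6)(-4.013) = 1.810 + 0.040 = 1.850 V.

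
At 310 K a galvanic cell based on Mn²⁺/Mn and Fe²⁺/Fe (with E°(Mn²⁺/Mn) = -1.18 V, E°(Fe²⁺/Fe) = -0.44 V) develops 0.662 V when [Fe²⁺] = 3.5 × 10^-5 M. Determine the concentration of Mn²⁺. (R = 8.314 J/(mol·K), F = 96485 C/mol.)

0.012 M

From the Nernst equation, ln Q = nF(E° − E)/RT = 2×96485×(0.74 − 0.662)/(8.314×310) = 5.840, so Q = 344.
With Q = [Mn²⁺]/[Fe²⁺] and the known concentrations, [Mn²⁺] in the numerator gives [Mn²⁺] = 0.012 M.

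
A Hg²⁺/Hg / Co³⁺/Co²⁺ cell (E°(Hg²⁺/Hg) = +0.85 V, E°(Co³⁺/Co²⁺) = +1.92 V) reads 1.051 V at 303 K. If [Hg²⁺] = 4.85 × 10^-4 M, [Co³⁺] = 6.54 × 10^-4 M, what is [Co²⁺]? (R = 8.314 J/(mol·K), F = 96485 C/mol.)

0.061 M

From the Nernst equation, ln Q = nF(E° − E)/RT = 2×96485×(1.07 − 1.051)/(8.314×303) = 1.455, so Q = 4.29.
With Q = [Hg²⁺]·[Co²⁺]^2/[Co³⁺]^2 and the known concentrations, [Co²⁺]^2 in the numerator gives [Co²⁺] = 0.061 M.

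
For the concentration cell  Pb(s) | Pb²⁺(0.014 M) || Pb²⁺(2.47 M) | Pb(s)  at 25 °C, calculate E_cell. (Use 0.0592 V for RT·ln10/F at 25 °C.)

Both half-cells are Pb²⁺/Pb, so E°_cell = 0. The concentrated side is the cathode; the cell reaction moves Pb²⁺ from high to low concentration with n = 2.
Q = [Pb²⁺]_dilute/[Pb²⁺]_conc = 0.014/2.47 = 0.00567.
E = 0 − (0.0592/2) log Q = −(0.0592/2)(-2.247) = 0.0665 V.

0.067 V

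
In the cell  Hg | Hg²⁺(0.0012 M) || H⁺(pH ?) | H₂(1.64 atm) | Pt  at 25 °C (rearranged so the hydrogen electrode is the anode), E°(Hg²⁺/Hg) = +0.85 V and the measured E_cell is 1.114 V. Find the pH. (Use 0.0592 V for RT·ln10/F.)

E°_cell = 0.85 V and n = 2.
log Q = n(E° − E)/0.0592 = 2×(0.85 − 1.114)/0.0592 = -8.919.
With Q = [H⁺]^2 / ([Hg²⁺]·P(H₂)), solving for [H⁺] gives log[H⁺] = -5.812, so pH = 5.81.

pH = 5.81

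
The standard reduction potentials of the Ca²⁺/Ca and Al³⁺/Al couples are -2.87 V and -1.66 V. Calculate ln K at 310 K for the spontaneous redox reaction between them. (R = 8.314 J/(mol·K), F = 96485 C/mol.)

E°_cell = -1.66 − (-2.87) = 1.21 V, with n = 6 electrons transferred.
At equilibrium E = 0, so the Nernst equation gives ln K = nFE°/RT = (6)(96485)(1.21)/((8.314)(310)) = 271.78.

ln K = 271.8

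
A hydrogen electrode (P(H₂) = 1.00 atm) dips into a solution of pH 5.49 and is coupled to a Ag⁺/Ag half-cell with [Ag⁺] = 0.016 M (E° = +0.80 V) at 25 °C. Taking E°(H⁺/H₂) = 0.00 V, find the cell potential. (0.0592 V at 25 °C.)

The Ag⁺/Ag couple is the cathode, so E°_cell = 0.80 V; n = 2.
[H⁺] = 10^(−5.49) = 3.2 × 10^-6 M, and Q = [H⁺]^2 / ([Ag⁺]^2·P(H₂)) = 4.09 × 10^-8.
E = E° − (0.0592/2) log Q = 0.80 − (0.0592/2)(-7.388) = 1.019 V.

1.02 V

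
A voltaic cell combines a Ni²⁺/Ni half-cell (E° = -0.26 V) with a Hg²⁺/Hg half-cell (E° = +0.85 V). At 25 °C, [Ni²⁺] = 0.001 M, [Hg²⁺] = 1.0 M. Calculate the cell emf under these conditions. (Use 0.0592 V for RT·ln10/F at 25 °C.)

1.20 V

The Hg²⁺/Hg couple has the higher reduction potential and acts as the cathode, so E°_cell = +0.85 − (-0.26) = 1.11 V.
Balancing electrons gives n = 2; the reaction quotient is Q = [Ni²⁺]/[Hg²⁺] = 0.00100.
At 25 °C, E = E° − (0.0592/n) log Q = 1.11 − (0.0592/2)(-3.000) = 1.110 + 0.089 = 1.199 V.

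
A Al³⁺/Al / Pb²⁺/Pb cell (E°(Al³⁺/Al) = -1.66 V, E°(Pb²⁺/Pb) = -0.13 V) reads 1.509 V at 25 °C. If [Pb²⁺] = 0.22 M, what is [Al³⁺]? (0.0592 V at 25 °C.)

From the Nernst equation, log Q = n(E° − E)/0.0592 = 6(1.53 − 1.509)/0.0592 = 2.128, so Q = 134.
With Q = [Al³⁺]^2/[Pb²⁺]^3 and the known concentrations, [Al³⁺]^2 in the numerator gives [Al³⁺] = 1.2 M.

1.2 M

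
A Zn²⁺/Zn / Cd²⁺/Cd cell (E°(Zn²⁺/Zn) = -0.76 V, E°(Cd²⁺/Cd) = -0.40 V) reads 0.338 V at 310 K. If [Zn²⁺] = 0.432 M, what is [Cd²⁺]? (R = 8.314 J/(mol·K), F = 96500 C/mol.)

From the Nernst equation, ln Q = nF(E° − E)/RT = 2×96500×(0.36 − 0.338)/(8.314×310) = 1.647, so Q = 5.19.
With Q = [Zn²⁺]/[Cd²⁺] and the known concentrations, [Cd²⁺] in the denominator gives [Cd²⁺] = 0.083 M.

0.083 M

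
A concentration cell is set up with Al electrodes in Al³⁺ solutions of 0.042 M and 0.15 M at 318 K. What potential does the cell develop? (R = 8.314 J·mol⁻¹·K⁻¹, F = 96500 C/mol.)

Both half-cells are Al³⁺/Al, so E°_cell = 0. The concentrated side is the cathode; the cell reaction moves Al³⁺ from high to low concentration with n = 3.
Q = [Al³⁺]_dilute/[Al³⁺]_conc = 0.042/0.15 = 0.280.
E = 0 − (RT/nF) ln Q = −((8.314×318)/(3×96500))(-1.273) = 0.0116 V.

0.012 V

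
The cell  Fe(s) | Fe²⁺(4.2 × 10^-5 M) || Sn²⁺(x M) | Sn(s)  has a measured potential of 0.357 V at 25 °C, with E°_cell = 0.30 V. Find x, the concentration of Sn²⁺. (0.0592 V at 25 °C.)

From the Nernst equation, log Q = n(E° − E)/0.0592 = 2(0.30 − 0.357)/0.0592 = -1.926, so Q = 0.0119.
With Q = [Fe²⁺]/[Sn²⁺] and the known concentrations, [Sn²⁺] in the denominator gives [Sn²⁺] = 0.0035 M.

0.0035 M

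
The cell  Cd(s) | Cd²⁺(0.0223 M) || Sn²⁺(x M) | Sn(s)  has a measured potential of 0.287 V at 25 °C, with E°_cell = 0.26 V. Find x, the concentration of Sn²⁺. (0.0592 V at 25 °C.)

From the Nernst equation, log Q = n(E° − E)/0.0592 = 2(0.26 − 0.287)/0.0592 = -0.912, so Q = 0.122.
With Q = [Cd²⁺]/[Sn²⁺] and the known concentrations, [Sn²⁺] in the denominator gives [Sn²⁺] = 0.18 M.

0.18 M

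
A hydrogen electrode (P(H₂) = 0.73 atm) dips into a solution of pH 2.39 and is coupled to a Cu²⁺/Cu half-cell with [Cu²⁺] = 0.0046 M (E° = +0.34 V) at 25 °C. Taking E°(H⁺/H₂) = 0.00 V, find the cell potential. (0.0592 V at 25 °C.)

The Cu²⁺/Cu couple is the cathode, so E°_cell = 0.34 V; n = 2.
[H⁺] = 10^(−2.39) = 0.0041 M, and Q = [H⁺]^2 / ([Cu²⁺]·P(H₂)) = 0.00494.
E = E° − (0.0592/2) log Q = 0.34 − (0.0592/2)(-2.306) = 0.408 V.

0.41 V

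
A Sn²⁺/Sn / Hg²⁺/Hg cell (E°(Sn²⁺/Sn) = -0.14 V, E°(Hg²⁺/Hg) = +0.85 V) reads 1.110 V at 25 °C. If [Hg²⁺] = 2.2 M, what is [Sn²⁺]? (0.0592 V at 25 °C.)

1.9 × 10^-4 M

From the Nernst equation, log Q = n(E° − E)/0.0592 = 2(0.99 − 1.110)/0.0592 = -4.054, so Q = 8.83 × 10^-5.
With Q = [Sn²⁺]/[Hg²⁺] and the known concentrations, [Sn²⁺] in the numerator gives [Sn²⁺] = 1.9 × 10^-4 M.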